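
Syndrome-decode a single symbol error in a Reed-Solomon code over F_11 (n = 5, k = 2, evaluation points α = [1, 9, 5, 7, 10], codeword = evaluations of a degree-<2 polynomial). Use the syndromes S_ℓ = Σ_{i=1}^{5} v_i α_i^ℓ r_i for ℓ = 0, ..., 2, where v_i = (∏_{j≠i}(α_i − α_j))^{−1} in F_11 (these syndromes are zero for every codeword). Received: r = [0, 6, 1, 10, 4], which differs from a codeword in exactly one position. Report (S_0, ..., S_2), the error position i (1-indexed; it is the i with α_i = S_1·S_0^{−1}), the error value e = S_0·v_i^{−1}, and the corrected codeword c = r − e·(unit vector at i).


S = (4, 9, 1), error at position 3, error magnitude e = 9, c = [0, 6, 3, 10, 4].

Step 1: column multipliers v_i = (∏_{j≠i}(α_i − α_j))^{−1} mod 11.
  i = 1 (α = 1): (1−9)(1−5)(1−7)(1−10) = (−8)·(−4)·(−6)·(−9) = 1728 ≡ 1, so v_1 = 1^{−1} = 1 (mod 11).
  i = 2 (α = 9): (9−1)(9−5)(9−7)(9−10) = 8·4·2·(−1) = −64 ≡ 2, so v_2 = 2^{−1} = 6 (mod 11).
  i = 3 (α = 5): (5−1)(5−9)(5−7)(5−10) = 4·(−4)·(−2)·(−5) = −160 ≡ 5, so v_3 = 5^{−1} = 9 (mod 11).
  i = 4 (α = 7): (7−1)(7−9)(7−5)(7−10) = 6·(−2)·2·(−3) = 72 ≡ 6, so v_4 = 6^{−1} = 2 (mod 11).
  i = 5 (α = 10): (10−1)(10−9)(10−5)(10−7) = 9·1·5·3 = 135 ≡ 3, so v_5 = 3^{−1} = 4 (mod 11).
  v = [1, 6, 9, 2, 4].
Step 2: syndromes of r = [0, 6, 1, 10, 4] (all sums mod 11).
  S_0 = Σ v_i r_i = 1·0 + 6·6 + 9·1 + 2·10 + 4·4 = 81 ≡ 4.
  S_1 = Σ v_i α_i r_i = 1·1·0 + 6·9·6 + 9·5·1 + 2·7·10 + 4·10·4 = 669 ≡ 9.
  α_i^2 mod 11 = [1, 4, 3, 5, 1].
  S_2 = Σ v_i α_i^2 r_i = 1·1·0 + 6·4·6 + 9·3·1 + 2·5·10 + 4·1·4 = 287 ≡ 1.
  S = (4, 9, 1) ≠ 0, so r is not a codeword (an error is present).
Step 3: locate the error. For a single error e at position i, S_ℓ = v_i·e·α_i^ℓ, so α_err = S_1/S_0.
  S_0^{−1} = 4^{−1} = 3 (mod 11), so α_err = 9·3 = 27 ≡ 5 = α_3. Error position i = 3.
  Consistency check: S_2/S_1 = 1·5 = 5 ≡ 5 = α_err ✓ (single-error assumption holds).
Step 4: error magnitude e = S_0/v_3 = S_0·∏_{j≠3}(α_3 − α_j) = 4·5 = 20 ≡ 9 (mod 11).
Step 5: correct position 3: c_3 = r_3 − e = 1 − 9 ≡ 3 (mod 11). Hence c = [0, 6, 3, 10, 4].
  Check: interpolating c through the α_i gives m(x) = 2 + 9·x (degree < 2) with m(α_i) = c_i for every i, so c is indeed a codeword.


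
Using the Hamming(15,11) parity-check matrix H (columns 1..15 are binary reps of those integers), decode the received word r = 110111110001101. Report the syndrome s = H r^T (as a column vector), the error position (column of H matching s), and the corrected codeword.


s = (0, 1, 0, 1)^T, error position = 5, corrected codeword c = 110101110001101

Compute s = H r^T mod 2 one row at a time:
  s_1 = 1 + 0 + 0 + 0 + 1 + 1 + 0 + 1 = 4 ≡ 0 (mod 2).
  s_2 = 1 + 1 + 1 + 1 + 1 + 1 + 0 + 1 = 7 ≡ 1 (mod 2).
  s_3 = 1 + 0 + 1 + 1 + 0 + 0 + 0 + 1 = 4 ≡ 0 (mod 2).
  s_4 = 1 + 0 + 1 + 1 + 0 + 0 + 1 + 1 = 5 ≡ 1 (mod 2).
s = (0, 1, 0, 1)^T — this equals column 5 of H (binary 0101), so error is at position 5.
Correct: flip bit 5 of r = 110111110001101 to get c = 110101110001101.


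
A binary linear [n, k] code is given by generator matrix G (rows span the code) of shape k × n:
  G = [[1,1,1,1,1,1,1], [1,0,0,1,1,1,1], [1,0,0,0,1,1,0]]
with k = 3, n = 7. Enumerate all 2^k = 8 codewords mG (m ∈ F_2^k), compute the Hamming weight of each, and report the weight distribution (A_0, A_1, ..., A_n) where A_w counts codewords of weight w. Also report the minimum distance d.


Weight distribution: A_0 = 1, A_2 = 2, A_3 = 1, A_4 = 1, A_5 = 2, A_7 = 1. Minimum distance d = 2.

Enumerate all 2^3 = 8 messages m ∈ F_2^3.
For each, compute codeword c = mG in F_2^7, then tally its weight.
  m = 000 → c = 0000000, weight = 0.
  m = 100 → c = 1111111, weight = 7.
  m = 010 → c = 1001111, weight = 5.
  m = 110 → c = 0110000, weight = 2.
  m = 001 → c = 1000110, weight = 3.
  m = 101 → c = 0111001, weight = 4.
  m = 011 → c = 0001001, weight = 2.
  m = 111 → c = 1110110, weight = 5.
Tally weights:
  weight 0: 1 codewords.
  weight 2: 2 codewords.
  weight 3: 1 codewords.
  weight 4: 1 codewords.
  weight 5: 2 codewords.
  weight 7: 1 codewords.
Minimum distance d = smallest w > 0 with A_w > 0 = 2.
Sanity: Σ A_w = 8 = 2^3 = 8 ✓.


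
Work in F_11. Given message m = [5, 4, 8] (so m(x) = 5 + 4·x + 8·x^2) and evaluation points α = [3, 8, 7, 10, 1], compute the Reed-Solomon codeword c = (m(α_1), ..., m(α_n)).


c = [1, 10, 7, 9, 6]

Message polynomial: m(x) = 5 + 4·x + 8·x^2 (mod 11).
For each evaluation point α_i, compute m(α_i) mod 11:
  α_1 = 3: Horner steps 8 → 6 → 1, so m(3) = 1.
  α_2 = 8: Horner steps 8 → 2 → 10, so m(8) = 10.
  α_3 = 7: Horner steps 8 → 5 → 7, so m(7) = 7.
  α_4 = 10: Horner steps 8 → 7 → 9, so m(10) = 9.
  α_5 = 1: Horner steps 8 → 1 → 6, so m(1) = 6.
Codeword c = [1, 10, 7, 9, 6] ∈ F_11^5.


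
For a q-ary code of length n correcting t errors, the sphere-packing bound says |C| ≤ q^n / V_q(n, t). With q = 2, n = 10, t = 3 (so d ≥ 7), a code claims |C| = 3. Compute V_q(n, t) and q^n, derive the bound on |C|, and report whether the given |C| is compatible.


V_q(n, t) = 176, q^n = 1024, Hamming bound = 5, |C| = 3 ≤ bound (satisfied).

Step 1: Compute V_q(n, t) = Σ_{j=0}^3 C(n, j) (q−1)^j.
  j = 0: C(10,0)·(1)^0 = 1·1 = 1.
  j = 1: C(10,1)·(1)^1 = 10·1 = 10.
  j = 2: C(10,2)·(1)^2 = 45·1 = 45.
  j = 3: C(10,3)·(1)^3 = 120·1 = 120.
  V_q(n, t) = 1 + 10 + 45 + 120 = 176.
Step 2: q^n = 2^10 = 1024.
Step 3: Hamming bound ⌊q^n / V_q(n,t)⌋ = ⌊1024/176⌋ = 5.
Step 4: Compare |C| = 3 to 5: satisfied.
The claimed |C| lies below the Hamming bound.


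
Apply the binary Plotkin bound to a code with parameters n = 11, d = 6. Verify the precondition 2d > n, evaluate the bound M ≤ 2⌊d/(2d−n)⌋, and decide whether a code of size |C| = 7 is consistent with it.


Plotkin bound M ≤ 12; given |C| = 7 ≤ bound (satisfied).

Check applicability: 2d = 12, n = 11.
2d − n = 1 > 0, so Plotkin applies.
Compute d/(2d−n) = 6/1 ≈ 6.0000.
⌊d/(2d−n)⌋ = 6.
Plotkin bound: M ≤ 2·6 = 12.
Given |C| = 7, check: satisfied.
This |C| is below the Plotkin bound.


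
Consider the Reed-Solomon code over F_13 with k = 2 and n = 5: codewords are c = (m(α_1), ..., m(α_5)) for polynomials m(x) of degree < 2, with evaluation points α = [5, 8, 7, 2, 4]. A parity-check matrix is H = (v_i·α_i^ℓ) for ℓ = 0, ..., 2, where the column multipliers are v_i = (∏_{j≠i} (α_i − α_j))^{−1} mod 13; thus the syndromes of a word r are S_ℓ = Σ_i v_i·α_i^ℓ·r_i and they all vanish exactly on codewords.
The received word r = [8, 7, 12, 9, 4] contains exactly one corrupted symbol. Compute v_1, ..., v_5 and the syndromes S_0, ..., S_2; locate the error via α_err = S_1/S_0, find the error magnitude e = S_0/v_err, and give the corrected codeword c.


S = (1, 7, 10), error at position 3, error magnitude e = 9, c = [8, 7, 3, 9, 4].

Step 1: column multipliers v_i = (∏_{j≠i}(α_i − α_j))^{−1} mod 13.
  i = 1 (α = 5): (5−8)(5−7)(5−2)(5−4) = (−3)·(−2)·3·1 = 18 ≡ 5, so v_1 = 5^{−1} = 8 (mod 13).
  i = 2 (α = 8): (8−5)(8−7)(8−2)(8−4) = 3·1·6·4 = 72 ≡ 7, so v_2 = 7^{−1} = 2 (mod 13).
  i = 3 (α = 7): (7−5)(7−8)(7−2)(7−4) = 2·(−1)·5·3 = −30 ≡ 9, so v_3 = 9^{−1} = 3 (mod 13).
  i = 4 (α = 2): (2−5)(2−8)(2−7)(2−4) = (−3)·(−6)·(−5)·(−2) = 180 ≡ 11, so v_4 = 11^{−1} = 6 (mod 13).
  i = 5 (α = 4): (4−5)(4−8)(4−7)(4−2) = (−1)·(−4)·(−3)·2 = −24 ≡ 2, so v_5 = 2^{−1} = 7 (mod 13).
  v = [8, 2, 3, 6, 7].
Step 2: syndromes of r = [8, 7, 12, 9, 4] (all sums mod 13).
  S_0 = Σ v_i r_i = 8·8 + 2·7 + 3·12 + 6·9 + 7·4 = 196 ≡ 1.
  S_1 = Σ v_i α_i r_i = 8·5·8 + 2·8·7 + 3·7·12 + 6·2·9 + 7·4·4 = 904 ≡ 7.
  α_i^2 mod 13 = [12, 12, 10, 4, 3].
  S_2 = Σ v_i α_i^2 r_i = 8·12·8 + 2·12·7 + 3·10·12 + 6·4·9 + 7·3·4 = 1596 ≡ 10.
  S = (1, 7, 10) ≠ 0, so r is not a codeword (an error is present).
Step 3: locate the error. For a single error e at position i, S_ℓ = v_i·e·α_i^ℓ, so α_err = S_1/S_0.
  S_0^{−1} = 1^{−1} = 1 (mod 13), so α_err = 7·1 = 7 ≡ 7 = α_3. Error position i = 3.
  Consistency check: S_2/S_1 = 10·2 = 20 ≡ 7 = α_err ✓ (single-error assumption holds).
Step 4: error magnitude e = S_0/v_3 = S_0·∏_{j≠3}(α_3 − α_j) = 1·9 = 9 ≡ 9 (mod 13).
Step 5: correct position 3: c_3 = r_3 − e = 12 − 9 ≡ 3 (mod 13). Hence c = [8, 7, 3, 9, 4].
  Check: interpolating c through the α_i gives m(x) = 1 + 4·x (degree < 2) with m(α_i) = c_i for every i, so c is indeed a codeword.


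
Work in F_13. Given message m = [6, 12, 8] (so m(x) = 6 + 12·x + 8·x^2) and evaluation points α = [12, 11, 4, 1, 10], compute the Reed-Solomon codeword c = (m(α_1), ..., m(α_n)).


c = [2, 1, 0, 0, 3]

Message polynomial: m(x) = 6 + 12·x + 8·x^2 (mod 13).
For each evaluation point α_i, compute m(α_i) mod 13:
  α_1 = 12: Horner steps 8 → 4 → 2, so m(12) = 2.
  α_2 = 11: Horner steps 8 → 9 → 1, so m(11) = 1.
  α_3 = 4: Horner steps 8 → 5 → 0, so m(4) = 0.
  α_4 = 1: Horner steps 8 → 7 → 0, so m(1) = 0.
  α_5 = 10: Horner steps 8 → 1 → 3, so m(10) = 3.
Codeword c = [2, 1, 0, 0, 3] ∈ F_13^5.


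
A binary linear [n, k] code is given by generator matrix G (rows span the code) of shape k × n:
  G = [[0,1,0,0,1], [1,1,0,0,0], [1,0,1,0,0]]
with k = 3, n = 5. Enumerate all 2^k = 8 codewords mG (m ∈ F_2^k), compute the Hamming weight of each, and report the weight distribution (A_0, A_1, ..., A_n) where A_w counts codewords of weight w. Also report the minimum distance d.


Weight distribution: A_0 = 1, A_2 = 6, A_4 = 1. Minimum distance d = 2.

Enumerate all 2^3 = 8 messages m ∈ F_2^3.
For each, compute codeword c = mG in F_2^5, then tally its weight.
  m = 000 → c = 00000, weight = 0.
  m = 100 → c = 01001, weight = 2.
  m = 010 → c = 11000, weight = 2.
  m = 110 → c = 10001, weight = 2.
  m = 001 → c = 10100, weight = 2.
  m = 101 → c = 11101, weight = 4.
  m = 011 → c = 01100, weight = 2.
  m = 111 → c = 00101, weight = 2.
Tally weights:
  weight 0: 1 codewords.
  weight 2: 6 codewords.
  weight 4: 1 codewords.
Minimum distance d = smallest w > 0 with A_w > 0 = 2.
Sanity: Σ A_w = 8 = 2^3 = 8 ✓.


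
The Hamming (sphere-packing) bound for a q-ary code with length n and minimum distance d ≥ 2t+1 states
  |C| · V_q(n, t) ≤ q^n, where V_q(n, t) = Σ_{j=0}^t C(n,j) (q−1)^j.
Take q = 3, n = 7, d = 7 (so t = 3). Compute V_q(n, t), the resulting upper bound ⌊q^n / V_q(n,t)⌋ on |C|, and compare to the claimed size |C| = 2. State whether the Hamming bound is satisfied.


V_q(n, t) = 379, q^n = 2187, Hamming bound = 5, |C| = 2 ≤ bound (satisfied).

Step 1: Compute V_q(n, t) = Σ_{j=0}^3 C(n, j) (q−1)^j.
  j = 0: C(7,0)·(2)^0 = 1·1 = 1.
  j = 1: C(7,1)·(2)^1 = 7·2 = 14.
  j = 2: C(7,2)·(2)^2 = 21·4 = 84.
  j = 3: C(7,3)·(2)^3 = 35·8 = 280.
  V_q(n, t) = 1 + 14 + 84 + 280 = 379.
Step 2: q^n = 3^7 = 2187.
Step 3: Hamming bound ⌊q^n / V_q(n,t)⌋ = ⌊2187/379⌋ = 5.
Step 4: Compare |C| = 2 to 5: satisfied.
The claimed |C| lies below the Hamming bound.


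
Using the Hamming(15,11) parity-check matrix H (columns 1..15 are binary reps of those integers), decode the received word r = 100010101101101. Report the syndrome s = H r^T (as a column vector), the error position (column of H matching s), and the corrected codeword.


s = (1, 1, 1, 0)^T, error position = 14, corrected codeword c = 100010101101111

Compute s = H r^T mod 2 one row at a time:
  s_1 = 0 + 1 + 1 + 0 + 1 + 1 + 0 + 1 = 5 ≡ 1 (mod 2).
  s_2 = 0 + 1 + 0 + 1 + 1 + 1 + 0 + 1 = 5 ≡ 1 (mod 2).
  s_3 = 0 + 0 + 0 + 1 + 1 + 0 + 0 + 1 = 3 ≡ 1 (mod 2).
  s_4 = 1 + 0 + 1 + 1 + 1 + 0 + 1 + 1 = 6 ≡ 0 (mod 2).
s = (1, 1, 1, 0)^T — this equals column 14 of H (binary 1110), so error is at position 14.
Correct: flip bit 14 of r = 100010101101101 to get c = 100010101101111.


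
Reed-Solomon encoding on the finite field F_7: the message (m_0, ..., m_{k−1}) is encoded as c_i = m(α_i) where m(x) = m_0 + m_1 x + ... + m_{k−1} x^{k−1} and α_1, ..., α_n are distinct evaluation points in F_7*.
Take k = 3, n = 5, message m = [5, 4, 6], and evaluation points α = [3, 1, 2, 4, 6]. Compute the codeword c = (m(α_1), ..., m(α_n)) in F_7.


c = [1, 1, 2, 5, 0]

Message polynomial: m(x) = 5 + 4·x + 6·x^2 (mod 7).
For each evaluation point α_i, compute m(α_i) mod 7:
  α_1 = 3: Horner steps 6 → 1 → 1, so m(3) = 1.
  α_2 = 1: Horner steps 6 → 3 → 1, so m(1) = 1.
  α_3 = 2: Horner steps 6 → 2 → 2, so m(2) = 2.
  α_4 = 4: Horner steps 6 → 0 → 5, so m(4) = 5.
  α_5 = 6: Horner steps 6 → 5 → 0, so m(6) = 0.
Codeword c = [1, 1, 2, 5, 0] ∈ F_7^5.


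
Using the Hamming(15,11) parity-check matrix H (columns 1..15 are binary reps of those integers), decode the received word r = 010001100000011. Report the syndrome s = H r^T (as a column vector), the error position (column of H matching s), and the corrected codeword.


s = (0, 0, 1, 0)^T, error position = 2, corrected codeword c = 000001100000011

Compute s = H r^T mod 2 one row at a time:
  s_1 = 0 + 0 + 0 + 0 + 0 + 0 + 1 + 1 = 2 ≡ 0 (mod 2).
  s_2 = 0 + 0 + 1 + 1 + 0 + 0 + 1 + 1 = 4 ≡ 0 (mod 2).
  s_3 = 1 + 0 + 1 + 1 + 0 + 0 + 1 + 1 = 5 ≡ 1 (mod 2).
  s_4 = 0 + 0 + 0 + 1 + 0 + 0 + 0 + 1 = 2 ≡ 0 (mod 2).
s = (0, 0, 1, 0)^T — this equals column 2 of H (binary 0010), so error is at position 2.
Correct: flip bit 2 of r = 010001100000011 to get c = 000001100000011.


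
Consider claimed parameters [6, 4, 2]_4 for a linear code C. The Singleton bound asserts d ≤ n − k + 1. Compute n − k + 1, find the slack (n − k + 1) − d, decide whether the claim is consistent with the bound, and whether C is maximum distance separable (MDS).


Singleton RHS = n − k + 1 = 3, slack = 1, bound satisfied, not MDS.

Singleton bound: d ≤ n − k + 1.
Here n = 6, k = 4, so n − k + 1 = 3.
Given d = 2, check d ≤ 3: YES.
Slack = (n − k + 1) − d = 1.
The code is NOT MDS (slack = 1 > 0).
Description: the claimed parameters are [6, 4, 2]_4; such a code would be non-MDS.


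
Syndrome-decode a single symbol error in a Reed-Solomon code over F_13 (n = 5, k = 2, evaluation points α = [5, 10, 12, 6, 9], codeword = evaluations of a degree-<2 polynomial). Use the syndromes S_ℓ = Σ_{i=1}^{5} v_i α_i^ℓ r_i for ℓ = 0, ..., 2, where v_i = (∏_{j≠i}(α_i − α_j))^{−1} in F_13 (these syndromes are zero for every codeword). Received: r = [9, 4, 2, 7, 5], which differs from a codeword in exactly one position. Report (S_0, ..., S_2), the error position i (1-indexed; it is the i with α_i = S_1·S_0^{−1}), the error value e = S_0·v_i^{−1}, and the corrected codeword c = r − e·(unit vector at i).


S = (2, 12, 7), error at position 4, error magnitude e = 12, c = [9, 4, 2, 8, 5].

Step 1: column multipliers v_i = (∏_{j≠i}(α_i − α_j))^{−1} mod 13.
  i = 1 (α = 5): (5−10)(5−12)(5−6)(5−9) = (−5)·(−7)·(−1)·(−4) = 140 ≡ 10, so v_1 = 10^{−1} = 4 (mod 13).
  i = 2 (α = 10): (10−5)(10−12)(10−6)(10−9) = 5·(−2)·4·1 = −40 ≡ 12, so v_2 = 12^{−1} = 12 (mod 13).
  i = 3 (α = 12): (12−5)(12−10)(12−6)(12−9) = 7·2·6·3 = 252 ≡ 5, so v_3 = 5^{−1} = 8 (mod 13).
  i = 4 (α = 6): (6−5)(6−10)(6−12)(6−9) = 1·(−4)·(−6)·(−3) = −72 ≡ 6, so v_4 = 6^{−1} = 11 (mod 13).
  i = 5 (α = 9): (9−5)(9−10)(9−12)(9−6) = 4·(−1)·(−3)·3 = 36 ≡ 10, so v_5 = 10^{−1} = 4 (mod 13).
  v = [4, 12, 8, 11, 4].
Step 2: syndromes of r = [9, 4, 2, 7, 5] (all sums mod 13).
  S_0 = Σ v_i r_i = 4·9 + 12·4 + 8·2 + 11·7 + 4·5 = 197 ≡ 2.
  S_1 = Σ v_i α_i r_i = 4·5·9 + 12·10·4 + 8·12·2 + 11·6·7 + 4·9·5 = 1494 ≡ 12.
  α_i^2 mod 13 = [12, 9, 1, 10, 3].
  S_2 = Σ v_i α_i^2 r_i = 4·12·9 + 12·9·4 + 8·1·2 + 11·10·7 + 4·3·5 = 1710 ≡ 7.
  S = (2, 12, 7) ≠ 0, so r is not a codeword (an error is present).
Step 3: locate the error. For a single error e at position i, S_ℓ = v_i·e·α_i^ℓ, so α_err = S_1/S_0.
  S_0^{−1} = 2^{−1} = 7 (mod 13), so α_err = 12·7 = 84 ≡ 6 = α_4. Error position i = 4.
  Consistency check: S_2/S_1 = 7·12 = 84 ≡ 6 = α_err ✓ (single-error assumption holds).
Step 4: error magnitude e = S_0/v_4 = S_0·∏_{j≠4}(α_4 − α_j) = 2·6 = 12 ≡ 12 (mod 13).
Step 5: correct position 4: c_4 = r_4 − e = 7 − 12 ≡ 8 (mod 13). Hence c = [9, 4, 2, 8, 5].
  Check: interpolating c through the α_i gives m(x) = 1 + 12·x (degree < 2) with m(α_i) = c_i for every i, so c is indeed a codeword.


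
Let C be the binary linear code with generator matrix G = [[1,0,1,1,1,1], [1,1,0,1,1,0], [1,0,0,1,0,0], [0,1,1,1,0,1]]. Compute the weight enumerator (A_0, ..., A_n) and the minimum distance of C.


Weight distribution: A_0 = 1, A_1 = 2, A_2 = 2, A_3 = 4, A_4 = 5, A_5 = 2. Minimum distance d = 1.

Enumerate all 2^4 = 16 messages m ∈ F_2^4.
For each, compute codeword c = mG in F_2^6, then tally its weight.
  m = 0000 → c = 000000, weight = 0.
  m = 1000 → c = 101111, weight = 5.
  m = 0100 → c = 110110, weight = 4.
  m = 1100 → c = 011001, weight = 3.
  m = 0010 → c = 100100, weight = 2.
  m = 1010 → c = 001011, weight = 3.
  m = 0110 → c = 010010, weight = 2.
  m = 1110 → c = 111101, weight = 5.
  m = 0001 → c = 011101, weight = 4.
  m = 1001 → c = 110010, weight = 3.
  m = 0101 → c = 101011, weight = 4.
  m = 1101 → c = 000100, weight = 1.
  m = 0011 → c = 111001, weight = 4.
  m = 1011 → c = 010110, weight = 3.
  m = 0111 → c = 001111, weight = 4.
  m = 1111 → c = 100000, weight = 1.
Tally weights:
  weight 0: 1 codewords.
  weight 1: 2 codewords.
  weight 2: 2 codewords.
  weight 3: 4 codewords.
  weight 4: 5 codewords.
  weight 5: 2 codewords.
Minimum distance d = smallest w > 0 with A_w > 0 = 1.
Sanity: Σ A_w = 16 = 2^4 = 16 ✓.


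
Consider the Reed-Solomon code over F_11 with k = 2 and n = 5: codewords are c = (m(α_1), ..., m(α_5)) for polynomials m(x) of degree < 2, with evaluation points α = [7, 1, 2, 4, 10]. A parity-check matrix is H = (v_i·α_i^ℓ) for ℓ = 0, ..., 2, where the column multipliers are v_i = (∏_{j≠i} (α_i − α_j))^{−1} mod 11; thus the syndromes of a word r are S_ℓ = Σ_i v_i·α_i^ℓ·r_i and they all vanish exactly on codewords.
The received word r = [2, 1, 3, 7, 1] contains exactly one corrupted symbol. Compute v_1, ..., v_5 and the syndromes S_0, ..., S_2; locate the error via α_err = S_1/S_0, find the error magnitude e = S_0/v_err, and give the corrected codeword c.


S = (9, 2, 9), error at position 5, error magnitude e = 4, c = [2, 1, 3, 7, 8].

Step 1: column multipliers v_i = (∏_{j≠i}(α_i − α_j))^{−1} mod 11.
  i = 1 (α = 7): (7−1)(7−2)(7−4)(7−10) = 6·5·3·(−3) = −270 ≡ 5, so v_1 = 5^{−1} = 9 (mod 11).
  i = 2 (α = 1): (1−7)(1−2)(1−4)(1−10) = (−6)·(−1)·(−3)·(−9) = 162 ≡ 8, so v_2 = 8^{−1} = 7 (mod 11).
  i = 3 (α = 2): (2−7)(2−1)(2−4)(2−10) = (−5)·1·(−2)·(−8) = −80 ≡ 8, so v_3 = 8^{−1} = 7 (mod 11).
  i = 4 (α = 4): (4−7)(4−1)(4−2)(4−10) = (−3)·3·2·(−6) = 108 ≡ 9, so v_4 = 9^{−1} = 5 (mod 11).
  i = 5 (α = 10): (10−7)(10−1)(10−2)(10−4) = 3·9·8·6 = 1296 ≡ 9, so v_5 = 9^{−1} = 5 (mod 11).
  v = [9, 7, 7, 5, 5].
Step 2: syndromes of r = [2, 1, 3, 7, 1] (all sums mod 11).
  S_0 = Σ v_i r_i = 9·2 + 7·1 + 7·3 + 5·7 + 5·1 = 86 ≡ 9.
  S_1 = Σ v_i α_i r_i = 9·7·2 + 7·1·1 + 7·2·3 + 5·4·7 + 5·10·1 = 365 ≡ 2.
  α_i^2 mod 11 = [5, 1, 4, 5, 1].
  S_2 = Σ v_i α_i^2 r_i = 9·5·2 + 7·1·1 + 7·4·3 + 5·5·7 + 5·1·1 = 361 ≡ 9.
  S = (9, 2, 9) ≠ 0, so r is not a codeword (an error is present).
Step 3: locate the error. For a single error e at position i, S_ℓ = v_i·e·α_i^ℓ, so α_err = S_1/S_0.
  S_0^{−1} = 9^{−1} = 5 (mod 11), so α_err = 2·5 = 10 ≡ 10 = α_5. Error position i = 5.
  Consistency check: S_2/S_1 = 9·6 = 54 ≡ 10 = α_err ✓ (single-error assumption holds).
Step 4: error magnitude e = S_0/v_5 = S_0·∏_{j≠5}(α_5 − α_j) = 9·9 = 81 ≡ 4 (mod 11).
Step 5: correct position 5: c_5 = r_5 − e = 1 − 4 ≡ 8 (mod 11). Hence c = [2, 1, 3, 7, 8].
  Check: interpolating c through the α_i gives m(x) = 10 + 2·x (degree < 2) with m(α_i) = c_i for every i, so c is indeed a codeword.


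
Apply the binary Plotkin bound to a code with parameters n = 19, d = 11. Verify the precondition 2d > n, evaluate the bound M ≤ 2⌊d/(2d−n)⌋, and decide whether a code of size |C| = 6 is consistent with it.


Plotkin bound M ≤ 6; given |C| = 6 ≤ bound (satisfied).

Check applicability: 2d = 22, n = 19.
2d − n = 3 > 0, so Plotkin applies.
Compute d/(2d−n) = 11/3 ≈ 3.6667.
⌊d/(2d−n)⌋ = 3.
Plotkin bound: M ≤ 2·3 = 6.
Given |C| = 6, check: satisfied.
This |C| is at the Plotkin bound.


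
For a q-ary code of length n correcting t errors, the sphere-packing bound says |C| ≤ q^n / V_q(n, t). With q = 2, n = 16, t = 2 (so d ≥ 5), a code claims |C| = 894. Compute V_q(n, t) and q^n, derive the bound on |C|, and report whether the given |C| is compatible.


V_q(n, t) = 137, q^n = 65536, Hamming bound = 478, |C| = 894 > bound (violated).

Step 1: Compute V_q(n, t) = Σ_{j=0}^2 C(n, j) (q−1)^j.
  j = 0: C(16,0)·(1)^0 = 1·1 = 1.
  j = 1: C(16,1)·(1)^1 = 16·1 = 16.
  j = 2: C(16,2)·(1)^2 = 120·1 = 120.
  V_q(n, t) = 1 + 16 + 120 = 137.
Step 2: q^n = 2^16 = 65536.
Step 3: Hamming bound ⌊q^n / V_q(n,t)⌋ = ⌊65536/137⌋ = 478.
Step 4: Compare |C| = 894 to 478: violated.
The claimed |C| lies above the Hamming bound, so no 2-ary code of length 16 with d ≥ 5 can have 894 codewords.


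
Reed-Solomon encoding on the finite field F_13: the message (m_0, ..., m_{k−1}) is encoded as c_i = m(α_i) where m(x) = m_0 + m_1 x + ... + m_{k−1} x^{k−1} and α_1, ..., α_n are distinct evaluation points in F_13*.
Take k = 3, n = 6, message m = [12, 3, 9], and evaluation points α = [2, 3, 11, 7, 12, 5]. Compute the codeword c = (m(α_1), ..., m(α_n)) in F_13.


c = [2, 11, 3, 6, 5, 5]

Message polynomial: m(x) = 12 + 3·x + 9·x^2 (mod 13).
For each evaluation point α_i, compute m(α_i) mod 13:
  α_1 = 2: Horner steps 9 → 8 → 2, so m(2) = 2.
  α_2 = 3: Horner steps 9 → 4 → 11, so m(3) = 11.
  α_3 = 11: Horner steps 9 → 11 → 3, so m(11) = 3.
  α_4 = 7: Horner steps 9 → 1 → 6, so m(7) = 6.
  α_5 = 12: Horner steps 9 → 7 → 5, so m(12) = 5.
  α_6 = 5: Horner steps 9 → 9 → 5, so m(5) = 5.
Codeword c = [2, 11, 3, 6, 5, 5] ∈ F_13^6.


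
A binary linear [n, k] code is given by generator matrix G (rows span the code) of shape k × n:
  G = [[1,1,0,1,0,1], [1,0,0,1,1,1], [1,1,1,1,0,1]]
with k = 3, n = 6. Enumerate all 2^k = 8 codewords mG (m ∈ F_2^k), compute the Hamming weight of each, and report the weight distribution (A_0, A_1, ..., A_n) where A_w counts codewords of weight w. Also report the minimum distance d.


Weight distribution: A_0 = 1, A_1 = 1, A_2 = 1, A_3 = 1, A_4 = 2, A_5 = 2. Minimum distance d = 1.

Enumerate all 2^3 = 8 messages m ∈ F_2^3.
For each, compute codeword c = mG in F_2^6, then tally its weight.
  m = 000 → c = 000000, weight = 0.
  m = 100 → c = 110101, weight = 4.
  m = 010 → c = 100111, weight = 4.
  m = 110 → c = 010010, weight = 2.
  m = 001 → c = 111101, weight = 5.
  m = 101 → c = 001000, weight = 1.
  m = 011 → c = 011010, weight = 3.
  m = 111 → c = 101111, weight = 5.
Tally weights:
  weight 0: 1 codewords.
  weight 1: 1 codewords.
  weight 2: 1 codewords.
  weight 3: 1 codewords.
  weight 4: 2 codewords.
  weight 5: 2 codewords.
Minimum distance d = smallest w > 0 with A_w > 0 = 1.
Sanity: Σ A_w = 8 = 2^3 = 8 ✓.


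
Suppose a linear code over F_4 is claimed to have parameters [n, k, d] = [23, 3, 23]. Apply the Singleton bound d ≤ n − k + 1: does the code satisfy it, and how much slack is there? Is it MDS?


Singleton RHS = n − k + 1 = 21, slack = -2, bound violated (no such code; not MDS).

Singleton bound: d ≤ n − k + 1.
Here n = 23, k = 3, so n − k + 1 = 21.
Given d = 23, check d ≤ 21: NO.
Slack = (n − k + 1) − d = -2.
The slack is negative: d = 23 exceeds n − k + 1 = 21 by 2, so the Singleton bound is violated and no linear [23, 3, 23]_4 code can exist. In particular it is not MDS (MDS requires d = n − k + 1 exactly).
Description: the claimed parameters are [23, 3, 23]_4; such a code would be impossible (violates the Singleton bound).


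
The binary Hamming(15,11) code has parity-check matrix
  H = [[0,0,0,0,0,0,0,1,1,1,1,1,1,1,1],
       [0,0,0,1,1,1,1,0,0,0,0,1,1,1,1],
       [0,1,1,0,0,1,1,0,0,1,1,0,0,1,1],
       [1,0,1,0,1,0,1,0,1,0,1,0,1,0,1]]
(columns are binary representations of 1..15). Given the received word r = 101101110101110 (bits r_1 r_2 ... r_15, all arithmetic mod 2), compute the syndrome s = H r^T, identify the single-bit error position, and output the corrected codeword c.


s = (1, 0, 1, 0)^T, error position = 10, corrected codeword c = 101101110001110

Compute s = H r^T mod 2 one row at a time:
  s_1 = 1 + 0 + 1 + 0 + 1 + 1 + 1 + 0 = 5 ≡ 1 (mod 2).
  s_2 = 1 + 0 + 1 + 1 + 1 + 1 + 1 + 0 = 6 ≡ 0 (mod 2).
  s_3 = 0 + 1 + 1 + 1 + 1 + 0 + 1 + 0 = 5 ≡ 1 (mod 2).
  s_4 = 1 + 1 + 0 + 1 + 0 + 0 + 1 + 0 = 4 ≡ 0 (mod 2).
s = (1, 0, 1, 0)^T — this equals column 10 of H (binary 1010), so error is at position 10.
Correct: flip bit 10 of r = 101101110101110 to get c = 101101110001110.


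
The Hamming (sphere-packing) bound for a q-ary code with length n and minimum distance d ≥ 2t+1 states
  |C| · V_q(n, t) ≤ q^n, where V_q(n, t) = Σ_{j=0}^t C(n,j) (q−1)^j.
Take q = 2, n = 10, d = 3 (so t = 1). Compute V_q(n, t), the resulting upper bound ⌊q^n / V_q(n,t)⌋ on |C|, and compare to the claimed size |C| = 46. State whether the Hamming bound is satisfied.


V_q(n, t) = 11, q^n = 1024, Hamming bound = 93, |C| = 46 ≤ bound (satisfied).

Step 1: Compute V_q(n, t) = Σ_{j=0}^1 C(n, j) (q−1)^j.
  j = 0: C(10,0)·(1)^0 = 1·1 = 1.
  j = 1: C(10,1)·(1)^1 = 10·1 = 10.
  V_q(n, t) = 1 + 10 = 11.
Step 2: q^n = 2^10 = 1024.
Step 3: Hamming bound ⌊q^n / V_q(n,t)⌋ = ⌊1024/11⌋ = 93.
Step 4: Compare |C| = 46 to 93: satisfied.
The claimed |C| lies below the Hamming bound.


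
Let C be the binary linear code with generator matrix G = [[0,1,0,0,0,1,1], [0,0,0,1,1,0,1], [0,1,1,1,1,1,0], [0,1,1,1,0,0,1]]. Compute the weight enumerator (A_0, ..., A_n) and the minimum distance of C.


Weight distribution: A_0 = 1, A_1 = 1, A_2 = 2, A_3 = 6, A_4 = 5, A_5 = 1. Minimum distance d = 1.

Enumerate all 2^4 = 16 messages m ∈ F_2^4.
For each, compute codeword c = mG in F_2^7, then tally its weight.
  m = 0000 → c = 0000000, weight = 0.
  m = 1000 → c = 0100011, weight = 3.
  m = 0100 → c = 0001101, weight = 3.
  m = 1100 → c = 0101110, weight = 4.
  m = 0010 → c = 0111110, weight = 5.
  m = 1010 → c = 0011101, weight = 4.
  m = 0110 → c = 0110011, weight = 4.
  m = 1110 → c = 0010000, weight = 1.
  m = 0001 → c = 0111001, weight = 4.
  m = 1001 → c = 0011010, weight = 3.
  m = 0101 → c = 0110100, weight = 3.
  m = 1101 → c = 0010111, weight = 4.
  m = 0011 → c = 0000111, weight = 3.
  m = 1011 → c = 0100100, weight = 2.
  m = 0111 → c = 0001010, weight = 2.
  m = 1111 → c = 0101001, weight = 3.
Tally weights:
  weight 0: 1 codewords.
  weight 1: 1 codewords.
  weight 2: 2 codewords.
  weight 3: 6 codewords.
  weight 4: 5 codewords.
  weight 5: 1 codewords.
Minimum distance d = smallest w > 0 with A_w > 0 = 1.
Sanity: Σ A_w = 16 = 2^4 = 16 ✓.


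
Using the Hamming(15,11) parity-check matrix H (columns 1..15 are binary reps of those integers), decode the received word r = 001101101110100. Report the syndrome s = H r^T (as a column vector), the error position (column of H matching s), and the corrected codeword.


s = (0, 0, 1, 1)^T, error position = 3, corrected codeword c = 000101101110100

Compute s = H r^T mod 2 one row at a time:
  s_1 = 0 + 1 + 1 + 1 + 0 + 1 + 0 + 0 = 4 ≡ 0 (mod 2).
  s_2 = 1 + 0 + 1 + 1 + 0 + 1 + 0 + 0 = 4 ≡ 0 (mod 2).
  s_3 = 0 + 1 + 1 + 1 + 1 + 1 + 0 + 0 = 5 ≡ 1 (mod 2).
  s_4 = 0 + 1 + 0 + 1 + 1 + 1 + 1 + 0 = 5 ≡ 1 (mod 2).
s = (0, 0, 1, 1)^T — this equals column 3 of H (binary 0011), so error is at position 3.
Correct: flip bit 3 of r = 001101101110100 to get c = 000101101110100.


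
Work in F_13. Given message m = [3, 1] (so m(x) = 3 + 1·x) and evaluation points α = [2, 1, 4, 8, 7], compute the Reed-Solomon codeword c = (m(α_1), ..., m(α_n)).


c = [5, 4, 7, 11, 10]

Message polynomial: m(x) = 3 + 1·x (mod 13).
For each evaluation point α_i, compute m(α_i) mod 13:
  α_1 = 2: Horner steps 1 → 5, so m(2) = 5.
  α_2 = 1: Horner steps 1 → 4, so m(1) = 4.
  α_3 = 4: Horner steps 1 → 7, so m(4) = 7.
  α_4 = 8: Horner steps 1 → 11, so m(8) = 11.
  α_5 = 7: Horner steps 1 → 10, so m(7) = 10.
Codeword c = [5, 4, 7, 11, 10] ∈ F_13^5.


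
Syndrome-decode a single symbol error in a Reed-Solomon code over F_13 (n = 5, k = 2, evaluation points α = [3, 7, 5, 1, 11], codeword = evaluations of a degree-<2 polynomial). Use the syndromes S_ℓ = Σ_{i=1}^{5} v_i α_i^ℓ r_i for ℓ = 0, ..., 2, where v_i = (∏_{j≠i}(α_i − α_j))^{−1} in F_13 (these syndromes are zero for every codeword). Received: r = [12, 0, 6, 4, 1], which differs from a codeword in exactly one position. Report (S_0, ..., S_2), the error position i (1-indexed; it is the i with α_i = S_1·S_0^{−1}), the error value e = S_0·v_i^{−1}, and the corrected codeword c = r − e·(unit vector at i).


S = (1, 1, 1), error at position 4, error magnitude e = 12, c = [12, 0, 6, 5, 1].

Step 1: column multipliers v_i = (∏_{j≠i}(α_i − α_j))^{−1} mod 13.
  i = 1 (α = 3): (3−7)(3−5)(3−1)(3−11) = (−4)·(−2)·2·(−8) = −128 ≡ 2, so v_1 = 2^{−1} = 7 (mod 13).
  i = 2 (α = 7): (7−3)(7−5)(7−1)(7−11) = 4·2·6·(−4) = −192 ≡ 3, so v_2 = 3^{−1} = 9 (mod 13).
  i = 3 (α = 5): (5−3)(5−7)(5−1)(5−11) = 2·(−2)·4·(−6) = 96 ≡ 5, so v_3 = 5^{−1} = 8 (mod 13).
  i = 4 (α = 1): (1−3)(1−7)(1−5)(1−11) = (−2)·(−6)·(−4)·(−10) = 480 ≡ 12, so v_4 = 12^{−1} = 12 (mod 13).
  i = 5 (α = 11): (11−3)(11−7)(11−5)(11−1) = 8·4·6·10 = 1920 ≡ 9, so v_5 = 9^{−1} = 3 (mod 13).
  v = [7, 9, 8, 12, 3].
Step 2: syndromes of r = [12, 0, 6, 4, 1] (all sums mod 13).
  S_0 = Σ v_i r_i = 7·12 + 9·0 + 8·6 + 12·4 + 3·1 = 183 ≡ 1.
  S_1 = Σ v_i α_i r_i = 7·3·12 + 9·7·0 + 8·5·6 + 12·1·4 + 3·11·1 = 573 ≡ 1.
  α_i^2 mod 13 = [9, 10, 12, 1, 4].
  S_2 = Σ v_i α_i^2 r_i = 7·9·12 + 9·10·0 + 8·12·6 + 12·1·4 + 3·4·1 = 1392 ≡ 1.
  S = (1, 1, 1) ≠ 0, so r is not a codeword (an error is present).
Step 3: locate the error. For a single error e at position i, S_ℓ = v_i·e·α_i^ℓ, so α_err = S_1/S_0.
  S_0^{−1} = 1^{−1} = 1 (mod 13), so α_err = 1·1 = 1 ≡ 1 = α_4. Error position i = 4.
  Consistency check: S_2/S_1 = 1·1 = 1 ≡ 1 = α_err ✓ (single-error assumption holds).
Step 4: error magnitude e = S_0/v_4 = S_0·∏_{j≠4}(α_4 − α_j) = 1·12 = 12 ≡ 12 (mod 13).
Step 5: correct position 4: c_4 = r_4 − e = 4 − 12 ≡ 5 (mod 13). Hence c = [12, 0, 6, 5, 1].
  Check: interpolating c through the α_i gives m(x) = 8 + 10·x (degree < 2) with m(α_i) = c_i for every i, so c is indeed a codeword.


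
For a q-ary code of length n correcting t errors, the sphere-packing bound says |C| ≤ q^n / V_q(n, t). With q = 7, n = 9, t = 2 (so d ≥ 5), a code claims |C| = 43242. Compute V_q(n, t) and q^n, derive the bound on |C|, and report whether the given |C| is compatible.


V_q(n, t) = 1351, q^n = 40353607, Hamming bound = 29869, |C| = 43242 > bound (violated).

Step 1: Compute V_q(n, t) = Σ_{j=0}^2 C(n, j) (q−1)^j.
  j = 0: C(9,0)·(6)^0 = 1·1 = 1.
  j = 1: C(9,1)·(6)^1 = 9·6 = 54.
  j = 2: C(9,2)·(6)^2 = 36·36 = 1296.
  V_q(n, t) = 1 + 54 + 1296 = 1351.
Step 2: q^n = 7^9 = 40353607.
Step 3: Hamming bound ⌊q^n / V_q(n,t)⌋ = ⌊40353607/1351⌋ = 29869.
Step 4: Compare |C| = 43242 to 29869: violated.
The claimed |C| lies above the Hamming bound, so no 7-ary code of length 9 with d ≥ 5 can have 43242 codewords.


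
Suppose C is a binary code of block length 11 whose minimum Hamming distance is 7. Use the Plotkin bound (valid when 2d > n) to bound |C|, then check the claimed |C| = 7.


Plotkin bound M ≤ 4; given |C| = 7 > bound (violated).

Check applicability: 2d = 14, n = 11.
2d − n = 3 > 0, so Plotkin applies.
Compute d/(2d−n) = 7/3 ≈ 2.3333.
⌊d/(2d−n)⌋ = 2.
Plotkin bound: M ≤ 2·2 = 4.
Given |C| = 7, check: VIOLATED.
This |C| is above the Plotkin bound, so no binary code with n = 11, d = 7 and 7 codewords exists.


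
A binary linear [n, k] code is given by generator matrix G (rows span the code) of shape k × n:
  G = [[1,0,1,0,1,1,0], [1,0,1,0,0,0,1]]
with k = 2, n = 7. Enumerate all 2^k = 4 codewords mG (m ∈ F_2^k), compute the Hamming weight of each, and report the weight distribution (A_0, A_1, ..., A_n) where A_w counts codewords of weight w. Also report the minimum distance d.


Weight distribution: A_0 = 1, A_3 = 2, A_4 = 1. Minimum distance d = 3.

Enumerate all 2^2 = 4 messages m ∈ F_2^2.
For each, compute codeword c = mG in F_2^7, then tally its weight.
  m = 00 → c = 0000000, weight = 0.
  m = 10 → c = 1010110, weight = 4.
  m = 01 → c = 1010001, weight = 3.
  m = 11 → c = 0000111, weight = 3.
Tally weights:
  weight 0: 1 codewords.
  weight 3: 2 codewords.
  weight 4: 1 codewords.
Minimum distance d = smallest w > 0 with A_w > 0 = 3.
Sanity: Σ A_w = 4 = 2^2 = 4 ✓.


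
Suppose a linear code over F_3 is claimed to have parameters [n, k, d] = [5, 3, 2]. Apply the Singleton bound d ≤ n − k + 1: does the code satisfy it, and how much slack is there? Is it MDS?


Singleton RHS = n − k + 1 = 3, slack = 1, bound satisfied, not MDS.

Singleton bound: d ≤ n − k + 1.
Here n = 5, k = 3, so n − k + 1 = 3.
Given d = 2, check d ≤ 3: YES.
Slack = (n − k + 1) − d = 1.
The code is NOT MDS (slack = 1 > 0).
Description: the claimed parameters are [5, 3, 2]_3; such a code would be non-MDS.


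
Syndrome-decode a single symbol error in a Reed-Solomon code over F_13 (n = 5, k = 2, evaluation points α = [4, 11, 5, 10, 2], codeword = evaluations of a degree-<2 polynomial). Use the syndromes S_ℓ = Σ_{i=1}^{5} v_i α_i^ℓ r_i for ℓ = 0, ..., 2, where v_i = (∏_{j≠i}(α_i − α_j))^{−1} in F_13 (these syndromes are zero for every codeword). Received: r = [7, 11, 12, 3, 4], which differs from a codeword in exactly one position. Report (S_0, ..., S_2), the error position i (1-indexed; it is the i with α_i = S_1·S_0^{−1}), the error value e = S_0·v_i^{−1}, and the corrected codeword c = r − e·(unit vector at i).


S = (3, 2, 10), error at position 3, error magnitude e = 10, c = [7, 11, 2, 3, 4].

Step 1: column multipliers v_i = (∏_{j≠i}(α_i − α_j))^{−1} mod 13.
  i = 1 (α = 4): (4−11)(4−5)(4−10)(4−2) = (−7)·(−1)·(−6)·2 = −84 ≡ 7, so v_1 = 7^{−1} = 2 (mod 13).
  i = 2 (α = 11): (11−4)(11−5)(11−10)(11−2) = 7·6·1·9 = 378 ≡ 1, so v_2 = 1^{−1} = 1 (mod 13).
  i = 3 (α = 5): (5−4)(5−11)(5−10)(5−2) = 1·(−6)·(−5)·3 = 90 ≡ 12, so v_3 = 12^{−1} = 12 (mod 13).
  i = 4 (α = 10): (10−4)(10−11)(10−5)(10−2) = 6·(−1)·5·8 = −240 ≡ 7, so v_4 = 7^{−1} = 2 (mod 13).
  i = 5 (α = 2): (2−4)(2−11)(2−5)(2−10) = (−2)·(−9)·(−3)·(−8) = 432 ≡ 3, so v_5 = 3^{−1} = 9 (mod 13).
  v = [2, 1, 12, 2, 9].
Step 2: syndromes of r = [7, 11, 12, 3, 4] (all sums mod 13).
  S_0 = Σ v_i r_i = 2·7 + 1·11 + 12·12 + 2·3 + 9·4 = 211 ≡ 3.
  S_1 = Σ v_i α_i r_i = 2·4·7 + 1·11·11 + 12·5·12 + 2·10·3 + 9·2·4 = 1029 ≡ 2.
  α_i^2 mod 13 = [3, 4, 12, 9, 4].
  S_2 = Σ v_i α_i^2 r_i = 2·3·7 + 1·4·11 + 12·12·12 + 2·9·3 + 9·4·4 = 2012 ≡ 10.
  S = (3, 2, 10) ≠ 0, so r is not a codeword (an error is present).
Step 3: locate the error. For a single error e at position i, S_ℓ = v_i·e·α_i^ℓ, so α_err = S_1/S_0.
  S_0^{−1} = 3^{−1} = 9 (mod 13), so α_err = 2·9 = 18 ≡ 5 = α_3. Error position i = 3.
  Consistency check: S_2/S_1 = 10·7 = 70 ≡ 5 = α_err ✓ (single-error assumption holds).
Step 4: error magnitude e = S_0/v_3 = S_0·∏_{j≠3}(α_3 − α_j) = 3·12 = 36 ≡ 10 (mod 13).
Step 5: correct position 3: c_3 = r_3 − e = 12 − 10 ≡ 2 (mod 13). Hence c = [7, 11, 2, 3, 4].
  Check: interpolating c through the α_i gives m(x) = 1 + 8·x (degree < 2) with m(α_i) = c_i for every i, so c is indeed a codeword.


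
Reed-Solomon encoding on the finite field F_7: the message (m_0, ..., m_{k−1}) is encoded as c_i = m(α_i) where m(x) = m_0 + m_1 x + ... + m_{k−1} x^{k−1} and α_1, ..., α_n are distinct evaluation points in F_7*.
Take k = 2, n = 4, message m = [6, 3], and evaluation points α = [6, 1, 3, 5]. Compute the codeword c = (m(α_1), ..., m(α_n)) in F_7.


c = [3, 2, 1, 0]

Message polynomial: m(x) = 6 + 3·x (mod 7).
For each evaluation point α_i, compute m(α_i) mod 7:
  α_1 = 6: Horner steps 3 → 3, so m(6) = 3.
  α_2 = 1: Horner steps 3 → 2, so m(1) = 2.
  α_3 = 3: Horner steps 3 → 1, so m(3) = 1.
  α_4 = 5: Horner steps 3 → 0, so m(5) = 0.
Codeword c = [3, 2, 1, 0] ∈ F_7^4.


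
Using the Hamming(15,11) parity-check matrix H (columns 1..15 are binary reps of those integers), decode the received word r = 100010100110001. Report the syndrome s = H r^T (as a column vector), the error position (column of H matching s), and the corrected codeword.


s = (1, 1, 0, 1)^T, error position = 13, corrected codeword c = 100010100110101

Compute s = H r^T mod 2 one row at a time:
  s_1 = 0 + 0 + 1 + 1 + 0 + 0 + 0 + 1 = 3 ≡ 1 (mod 2).
  s_2 = 0 + 1 + 0 + 1 + 0 + 0 + 0 + 1 = 3 ≡ 1 (mod 2).
  s_3 = 0 + 0 + 0 + 1 + 1 + 1 + 0 + 1 = 4 ≡ 0 (mod 2).
  s_4 = 1 + 0 + 1 + 1 + 0 + 1 + 0 + 1 = 5 ≡ 1 (mod 2).
s = (1, 1, 0, 1)^T — this equals column 13 of H (binary 1101), so error is at position 13.
Correct: flip bit 13 of r = 100010100110001 to get c = 100010100110101.


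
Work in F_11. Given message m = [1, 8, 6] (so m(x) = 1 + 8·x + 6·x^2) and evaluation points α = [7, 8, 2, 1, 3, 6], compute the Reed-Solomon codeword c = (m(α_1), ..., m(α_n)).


c = [10, 9, 8, 4, 2, 1]

Message polynomial: m(x) = 1 + 8·x + 6·x^2 (mod 11).
For each evaluation point α_i, compute m(α_i) mod 11:
  α_1 = 7: Horner steps 6 → 6 → 10, so m(7) = 10.
  α_2 = 8: Horner steps 6 → 1 → 9, so m(8) = 9.
  α_3 = 2: Horner steps 6 → 9 → 8, so m(2) = 8.
  α_4 = 1: Horner steps 6 → 3 → 4, so m(1) = 4.
  α_5 = 3: Horner steps 6 → 4 → 2, so m(3) = 2.
  α_6 = 6: Horner steps 6 → 0 → 1, so m(6) = 1.
Codeword c = [10, 9, 8, 4, 2, 1] ∈ F_11^6.


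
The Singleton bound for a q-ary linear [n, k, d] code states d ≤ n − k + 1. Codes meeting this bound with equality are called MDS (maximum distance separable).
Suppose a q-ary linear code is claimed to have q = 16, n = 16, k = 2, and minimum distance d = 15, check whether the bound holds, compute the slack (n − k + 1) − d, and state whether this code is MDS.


Singleton RHS = n − k + 1 = 15, slack = 0, bound satisfied, MDS.

Singleton bound: d ≤ n − k + 1.
Here n = 16, k = 2, so n − k + 1 = 15.
Given d = 15, check d ≤ 15: YES.
Slack = (n − k + 1) − d = 0.
The code is MDS (slack = 0).
Description: the claimed parameters are [16, 2, 15]_16; such a code would be MDS (meets Singleton bound).


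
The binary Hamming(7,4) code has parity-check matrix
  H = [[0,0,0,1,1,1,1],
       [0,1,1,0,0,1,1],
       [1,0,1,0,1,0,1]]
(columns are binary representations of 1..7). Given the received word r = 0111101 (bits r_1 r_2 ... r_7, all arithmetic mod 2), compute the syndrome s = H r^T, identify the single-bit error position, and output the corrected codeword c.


s = (1, 1, 1)^T, error position = 7, corrected codeword c = 0111100

Compute s = H r^T mod 2 one row at a time:
  s_1 = 1 + 1 + 0 + 1 = 3 ≡ 1 (mod 2).
  s_2 = 1 + 1 + 0 + 1 = 3 ≡ 1 (mod 2).
  s_3 = 0 + 1 + 1 + 1 = 3 ≡ 1 (mod 2).
s = (1, 1, 1)^T — this equals column 7 of H (binary 111), so error is at position 7.
Correct: flip bit 7 of r = 0111101 to get c = 0111100.
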